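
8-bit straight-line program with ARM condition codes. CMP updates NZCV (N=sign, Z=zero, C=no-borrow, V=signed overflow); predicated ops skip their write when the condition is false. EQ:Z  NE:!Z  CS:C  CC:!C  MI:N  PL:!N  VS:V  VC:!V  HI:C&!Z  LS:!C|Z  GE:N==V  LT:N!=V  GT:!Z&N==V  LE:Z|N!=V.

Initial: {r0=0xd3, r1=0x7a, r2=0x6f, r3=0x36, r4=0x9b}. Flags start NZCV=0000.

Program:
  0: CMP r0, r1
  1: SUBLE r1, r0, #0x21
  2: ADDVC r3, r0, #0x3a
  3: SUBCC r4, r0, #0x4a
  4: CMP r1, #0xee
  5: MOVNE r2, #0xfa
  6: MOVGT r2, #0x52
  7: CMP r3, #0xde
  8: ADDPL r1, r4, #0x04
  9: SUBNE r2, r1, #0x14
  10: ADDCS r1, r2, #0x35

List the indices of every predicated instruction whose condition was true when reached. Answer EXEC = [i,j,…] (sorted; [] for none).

EXEC = [1,5,8,9]

[0] flags=0011 → (cmp)
[1] flags=0011 LE?T → r1=0xb2
[2] flags=0011 VC?F → skip
[3] flags=0011 CC?F → skip
[4] flags=1000 → (cmp)
[5] flags=1000 NE?T → r2=0xfa
[6] flags=1000 GT?F → skip
[7] flags=0000 → (cmp)
[8] flags=0000 PL?T → r1=0x9f
[9] flags=0000 NE?T → r2=0x8b
[10] flags=0000 CS?F → skip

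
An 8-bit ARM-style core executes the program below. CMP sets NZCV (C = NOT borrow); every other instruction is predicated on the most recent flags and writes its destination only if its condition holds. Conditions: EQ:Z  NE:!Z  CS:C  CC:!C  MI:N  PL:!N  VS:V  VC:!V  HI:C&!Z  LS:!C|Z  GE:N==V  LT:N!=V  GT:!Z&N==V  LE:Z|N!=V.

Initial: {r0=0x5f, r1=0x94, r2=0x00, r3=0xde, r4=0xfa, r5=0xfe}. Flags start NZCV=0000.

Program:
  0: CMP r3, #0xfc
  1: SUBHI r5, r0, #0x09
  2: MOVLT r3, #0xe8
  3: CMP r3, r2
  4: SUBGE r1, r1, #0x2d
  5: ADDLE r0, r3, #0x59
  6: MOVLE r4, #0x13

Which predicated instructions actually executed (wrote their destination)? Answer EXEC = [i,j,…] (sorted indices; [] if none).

[0] flags=1000 → (cmp)
[1] flags=1000 HI?F → skip
[2] flags=1000 LT?T → r3=0xe8
[3] flags=1010 → (cmp)
[4] flags=1010 GE?F → skip
[5] flags=1010 LE?T → r0=0x41
[6] flags=1010 LE?T → r4=0x13

EXEC = [2,5,6]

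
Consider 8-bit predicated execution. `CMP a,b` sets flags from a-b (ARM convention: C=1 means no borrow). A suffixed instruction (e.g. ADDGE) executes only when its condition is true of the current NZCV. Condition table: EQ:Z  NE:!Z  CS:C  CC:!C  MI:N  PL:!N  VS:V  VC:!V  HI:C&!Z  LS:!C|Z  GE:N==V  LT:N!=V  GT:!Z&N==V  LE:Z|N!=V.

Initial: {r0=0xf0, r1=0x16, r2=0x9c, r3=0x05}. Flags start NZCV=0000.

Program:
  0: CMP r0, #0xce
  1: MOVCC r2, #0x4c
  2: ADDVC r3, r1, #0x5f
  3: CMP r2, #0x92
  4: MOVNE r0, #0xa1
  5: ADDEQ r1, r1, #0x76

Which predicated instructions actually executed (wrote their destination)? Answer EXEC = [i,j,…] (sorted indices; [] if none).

[0] flags=0010 → (cmp)
[1] flags=0010 CC?F → skip
[2] flags=0010 VC?T → r3=0x75
[3] flags=0010 → (cmp)
[4] flags=0010 NE?T → r0=0xa1
[5] flags=0010 EQ?F → skip

EXEC = [2,4]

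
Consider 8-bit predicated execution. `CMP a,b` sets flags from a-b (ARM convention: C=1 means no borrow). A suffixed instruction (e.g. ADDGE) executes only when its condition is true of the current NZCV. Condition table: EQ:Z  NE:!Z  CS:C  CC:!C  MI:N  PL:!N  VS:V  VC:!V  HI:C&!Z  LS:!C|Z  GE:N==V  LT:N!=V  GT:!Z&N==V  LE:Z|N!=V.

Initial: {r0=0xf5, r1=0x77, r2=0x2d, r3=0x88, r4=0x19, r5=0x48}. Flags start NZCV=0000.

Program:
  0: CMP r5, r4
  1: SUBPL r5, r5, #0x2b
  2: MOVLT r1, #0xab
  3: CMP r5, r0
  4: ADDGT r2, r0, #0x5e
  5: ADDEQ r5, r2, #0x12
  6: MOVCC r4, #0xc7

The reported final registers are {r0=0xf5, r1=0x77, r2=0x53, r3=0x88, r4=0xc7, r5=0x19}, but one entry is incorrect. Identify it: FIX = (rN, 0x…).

FIX = (r5, 0x1d)

[0] flags=0010 → (cmp)
[1] flags=0010 PL?T → r5=0x1d
[2] flags=0010 LT?F → skip
[3] flags=0000 → (cmp)
[4] flags=0000 GT?T → r2=0x53
[5] flags=0000 EQ?F → skip
[6] flags=0000 CC?T → r4=0xc7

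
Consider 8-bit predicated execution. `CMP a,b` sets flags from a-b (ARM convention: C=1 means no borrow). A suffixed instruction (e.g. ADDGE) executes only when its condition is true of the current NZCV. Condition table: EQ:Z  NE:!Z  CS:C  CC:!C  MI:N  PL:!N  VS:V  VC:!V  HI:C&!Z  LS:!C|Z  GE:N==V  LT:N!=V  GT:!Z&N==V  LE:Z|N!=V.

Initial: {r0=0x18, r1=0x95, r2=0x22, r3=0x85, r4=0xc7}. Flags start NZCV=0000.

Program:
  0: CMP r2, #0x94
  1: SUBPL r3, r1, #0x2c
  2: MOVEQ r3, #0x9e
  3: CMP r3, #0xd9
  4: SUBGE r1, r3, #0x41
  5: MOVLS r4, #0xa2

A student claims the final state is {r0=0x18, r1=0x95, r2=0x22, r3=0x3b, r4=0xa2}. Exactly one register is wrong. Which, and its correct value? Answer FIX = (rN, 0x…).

0: ✓ CMP  NZCV=1001
1: · SUBPL
2: · MOVEQ
3: ✓ CMP  NZCV=1000
4: · SUBGE
5: ✓ MOVLS  r4←0xa2

FIX = (r3, 0x85)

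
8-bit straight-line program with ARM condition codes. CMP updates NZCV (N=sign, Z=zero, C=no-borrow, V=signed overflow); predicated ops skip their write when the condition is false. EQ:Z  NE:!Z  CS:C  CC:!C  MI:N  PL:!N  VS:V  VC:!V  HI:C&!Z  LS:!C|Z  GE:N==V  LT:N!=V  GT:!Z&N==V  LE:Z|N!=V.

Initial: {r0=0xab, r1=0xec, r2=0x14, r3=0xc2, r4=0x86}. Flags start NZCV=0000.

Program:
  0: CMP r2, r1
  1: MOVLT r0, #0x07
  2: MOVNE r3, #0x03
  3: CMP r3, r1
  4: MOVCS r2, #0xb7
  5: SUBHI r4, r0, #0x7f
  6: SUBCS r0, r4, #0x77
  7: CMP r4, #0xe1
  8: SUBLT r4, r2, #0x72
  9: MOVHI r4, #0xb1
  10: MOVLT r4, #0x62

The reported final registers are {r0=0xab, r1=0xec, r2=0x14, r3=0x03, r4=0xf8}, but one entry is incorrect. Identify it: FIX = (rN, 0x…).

FIX = (r4, 0x62)

[0] flags=0000 → (cmp)
[1] flags=0000 LT?F → skip
[2] flags=0000 NE?T → r3=0x03
[3] flags=0000 → (cmp)
[4] flags=0000 CS?F → skip
[5] flags=0000 HI?F → skip
[6] flags=0000 CS?F → skip
[7] flags=1000 → (cmp)
[8] flags=1000 LT?T → r4=0xa2
[9] flags=1000 HI?F → skip
[10] flags=1000 LT?T → r4=0x62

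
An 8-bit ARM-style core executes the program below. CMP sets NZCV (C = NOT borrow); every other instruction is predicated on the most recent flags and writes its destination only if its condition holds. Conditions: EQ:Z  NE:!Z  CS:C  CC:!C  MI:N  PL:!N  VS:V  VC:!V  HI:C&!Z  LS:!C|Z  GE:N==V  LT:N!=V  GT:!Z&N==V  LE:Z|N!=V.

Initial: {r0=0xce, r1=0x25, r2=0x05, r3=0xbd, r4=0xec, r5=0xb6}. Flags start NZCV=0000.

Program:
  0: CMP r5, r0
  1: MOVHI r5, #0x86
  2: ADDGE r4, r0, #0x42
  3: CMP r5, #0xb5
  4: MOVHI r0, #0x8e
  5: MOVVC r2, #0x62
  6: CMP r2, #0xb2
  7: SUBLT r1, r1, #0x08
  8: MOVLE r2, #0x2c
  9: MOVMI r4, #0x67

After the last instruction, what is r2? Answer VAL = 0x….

[0] flags=1000 → (cmp)
[1] flags=1000 HI?F → skip
[2] flags=1000 GE?F → skip
[3] flags=0010 → (cmp)
[4] flags=0010 HI?T → r0=0x8e
[5] flags=0010 VC?T → r2=0x62
[6] flags=1001 → (cmp)
[7] flags=1001 LT?F → skip
[8] flags=1001 LE?F → skip
[9] flags=1001 MI?T → r4=0x67

VAL = 0x62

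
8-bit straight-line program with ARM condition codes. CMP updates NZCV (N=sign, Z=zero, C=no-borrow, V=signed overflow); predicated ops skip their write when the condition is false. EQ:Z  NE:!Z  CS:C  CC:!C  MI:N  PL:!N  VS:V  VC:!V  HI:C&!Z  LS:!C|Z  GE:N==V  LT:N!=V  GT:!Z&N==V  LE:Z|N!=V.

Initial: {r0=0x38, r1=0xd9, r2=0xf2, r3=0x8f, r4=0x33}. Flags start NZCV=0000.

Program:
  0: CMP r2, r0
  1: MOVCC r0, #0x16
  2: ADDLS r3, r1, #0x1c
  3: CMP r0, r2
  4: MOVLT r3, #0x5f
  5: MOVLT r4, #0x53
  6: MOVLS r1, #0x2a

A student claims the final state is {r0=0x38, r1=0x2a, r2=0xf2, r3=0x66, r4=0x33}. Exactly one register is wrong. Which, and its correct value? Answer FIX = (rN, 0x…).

[0] flags=1010 → (cmp)
[1] flags=1010 CC?F → skip
[2] flags=1010 LS?F → skip
[3] flags=0000 → (cmp)
[4] flags=0000 LT?F → skip
[5] flags=0000 LT?F → skip
[6] flags=0000 LS?T → r1=0x2a

FIX = (r3, 0x8f)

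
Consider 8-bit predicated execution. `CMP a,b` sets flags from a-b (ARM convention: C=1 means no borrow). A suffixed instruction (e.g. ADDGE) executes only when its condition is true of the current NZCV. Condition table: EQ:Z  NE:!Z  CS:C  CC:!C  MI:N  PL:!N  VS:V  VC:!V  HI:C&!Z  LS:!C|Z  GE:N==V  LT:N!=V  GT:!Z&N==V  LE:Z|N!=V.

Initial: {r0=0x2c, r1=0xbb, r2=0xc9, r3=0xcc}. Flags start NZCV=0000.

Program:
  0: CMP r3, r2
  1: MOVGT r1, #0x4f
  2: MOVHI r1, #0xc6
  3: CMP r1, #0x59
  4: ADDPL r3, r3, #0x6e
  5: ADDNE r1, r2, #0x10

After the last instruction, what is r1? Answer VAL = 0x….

[0] flags=0010 → (cmp)
[1] flags=0010 GT?T → r1=0x4f
[2] flags=0010 HI?T → r1=0xc6
[3] flags=0011 → (cmp)
[4] flags=0011 PL?T → r3=0x3a
[5] flags=0011 NE?T → r1=0xd9

VAL = 0xd9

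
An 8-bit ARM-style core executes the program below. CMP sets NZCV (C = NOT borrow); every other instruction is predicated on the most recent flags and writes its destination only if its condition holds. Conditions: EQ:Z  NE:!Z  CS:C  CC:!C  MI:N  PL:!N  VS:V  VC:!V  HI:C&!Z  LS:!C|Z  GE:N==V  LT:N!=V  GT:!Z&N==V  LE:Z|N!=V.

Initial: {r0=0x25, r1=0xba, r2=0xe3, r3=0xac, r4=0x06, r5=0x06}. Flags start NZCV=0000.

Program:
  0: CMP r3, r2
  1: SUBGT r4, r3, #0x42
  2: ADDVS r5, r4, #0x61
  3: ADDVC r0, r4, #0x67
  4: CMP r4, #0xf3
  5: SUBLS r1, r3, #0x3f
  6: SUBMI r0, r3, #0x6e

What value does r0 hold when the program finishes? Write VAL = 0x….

0: ✓ CMP  NZCV=1000
1: · SUBGT
2: · ADDVS
3: ✓ ADDVC  r0←0x6d
4: ✓ CMP  NZCV=0000
5: ✓ SUBLS  r1←0x6d
6: · SUBMI

VAL = 0x6d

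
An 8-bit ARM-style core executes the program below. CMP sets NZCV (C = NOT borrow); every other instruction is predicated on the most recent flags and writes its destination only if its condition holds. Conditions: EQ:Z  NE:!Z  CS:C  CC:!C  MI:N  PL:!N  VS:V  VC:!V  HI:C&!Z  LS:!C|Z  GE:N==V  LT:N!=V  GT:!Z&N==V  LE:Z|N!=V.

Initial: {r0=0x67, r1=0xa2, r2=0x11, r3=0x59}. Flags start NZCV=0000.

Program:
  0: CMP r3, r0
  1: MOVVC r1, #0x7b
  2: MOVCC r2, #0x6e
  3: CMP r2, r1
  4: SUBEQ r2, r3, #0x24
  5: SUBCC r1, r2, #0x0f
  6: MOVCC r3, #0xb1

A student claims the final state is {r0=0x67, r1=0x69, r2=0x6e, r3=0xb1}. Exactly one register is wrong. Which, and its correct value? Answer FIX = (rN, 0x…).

FIX = (r1, 0x5f)

[0] flags=1000 → (cmp)
[1] flags=1000 VC?T → r1=0x7b
[2] flags=1000 CC?T → r2=0x6e
[3] flags=1000 → (cmp)
[4] flags=1000 EQ?F → skip
[5] flags=1000 CC?T → r1=0x5f
[6] flags=1000 CC?T → r3=0xb1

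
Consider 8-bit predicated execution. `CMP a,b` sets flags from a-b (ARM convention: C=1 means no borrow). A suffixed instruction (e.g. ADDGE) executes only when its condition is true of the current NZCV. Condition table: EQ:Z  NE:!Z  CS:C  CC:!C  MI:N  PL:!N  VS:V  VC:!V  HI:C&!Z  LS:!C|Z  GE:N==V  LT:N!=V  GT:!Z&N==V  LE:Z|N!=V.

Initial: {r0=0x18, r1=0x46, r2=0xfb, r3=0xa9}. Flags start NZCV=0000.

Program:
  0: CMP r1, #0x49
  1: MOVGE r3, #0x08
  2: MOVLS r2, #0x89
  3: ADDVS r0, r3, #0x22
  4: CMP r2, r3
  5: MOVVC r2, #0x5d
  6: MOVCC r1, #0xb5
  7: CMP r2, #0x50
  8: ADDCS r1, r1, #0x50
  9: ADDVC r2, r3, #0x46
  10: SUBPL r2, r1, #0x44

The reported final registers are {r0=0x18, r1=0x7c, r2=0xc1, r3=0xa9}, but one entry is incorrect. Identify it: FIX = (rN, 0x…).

[0] flags=1000 → (cmp)
[1] flags=1000 GE?F → skip
[2] flags=1000 LS?T → r2=0x89
[3] flags=1000 VS?F → skip
[4] flags=1000 → (cmp)
[5] flags=1000 VC?T → r2=0x5d
[6] flags=1000 CC?T → r1=0xb5
[7] flags=0010 → (cmp)
[8] flags=0010 CS?T → r1=0x05
[9] flags=0010 VC?T → r2=0xef
[10] flags=0010 PL?T → r2=0xc1

FIX = (r1, 0x05)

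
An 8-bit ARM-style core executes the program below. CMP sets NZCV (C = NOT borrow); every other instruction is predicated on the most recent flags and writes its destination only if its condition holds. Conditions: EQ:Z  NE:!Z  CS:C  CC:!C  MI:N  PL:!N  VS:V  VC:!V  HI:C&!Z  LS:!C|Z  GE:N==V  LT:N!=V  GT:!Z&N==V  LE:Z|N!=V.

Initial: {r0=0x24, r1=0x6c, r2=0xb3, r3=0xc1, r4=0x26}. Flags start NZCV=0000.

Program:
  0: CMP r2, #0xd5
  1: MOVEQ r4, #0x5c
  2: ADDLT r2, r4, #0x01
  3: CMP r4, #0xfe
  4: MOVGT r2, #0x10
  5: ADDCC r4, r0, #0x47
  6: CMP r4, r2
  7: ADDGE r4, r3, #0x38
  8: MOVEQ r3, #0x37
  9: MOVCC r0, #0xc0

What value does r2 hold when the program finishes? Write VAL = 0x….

[0] flags=1000 → (cmp)
[1] flags=1000 EQ?F → skip
[2] flags=1000 LT?T → r2=0x27
[3] flags=0000 → (cmp)
[4] flags=0000 GT?T → r2=0x10
[5] flags=0000 CC?T → r4=0x6b
[6] flags=0010 → (cmp)
[7] flags=0010 GE?T → r4=0xf9
[8] flags=0010 EQ?F → skip
[9] flags=0010 CC?F → skip

VAL = 0x10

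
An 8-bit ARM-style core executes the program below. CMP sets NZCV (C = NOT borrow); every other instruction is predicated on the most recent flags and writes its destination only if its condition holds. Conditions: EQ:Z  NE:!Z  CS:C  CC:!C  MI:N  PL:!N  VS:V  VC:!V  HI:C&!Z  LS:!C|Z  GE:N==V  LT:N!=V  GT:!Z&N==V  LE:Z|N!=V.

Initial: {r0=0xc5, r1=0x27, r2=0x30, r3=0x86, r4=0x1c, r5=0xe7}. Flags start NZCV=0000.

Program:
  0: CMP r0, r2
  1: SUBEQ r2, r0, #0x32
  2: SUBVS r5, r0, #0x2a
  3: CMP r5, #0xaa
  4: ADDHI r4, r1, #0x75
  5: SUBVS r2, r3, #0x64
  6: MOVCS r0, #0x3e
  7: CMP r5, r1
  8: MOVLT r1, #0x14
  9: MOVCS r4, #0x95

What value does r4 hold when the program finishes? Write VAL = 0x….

VAL = 0x95

[0] flags=1010 → (cmp)
[1] flags=1010 EQ?F → skip
[2] flags=1010 VS?F → skip
[3] flags=0010 → (cmp)
[4] flags=0010 HI?T → r4=0x9c
[5] flags=0010 VS?F → skip
[6] flags=0010 CS?T → r0=0x3e
[7] flags=1010 → (cmp)
[8] flags=1010 LT?T → r1=0x14
[9] flags=1010 CS?T → r4=0x95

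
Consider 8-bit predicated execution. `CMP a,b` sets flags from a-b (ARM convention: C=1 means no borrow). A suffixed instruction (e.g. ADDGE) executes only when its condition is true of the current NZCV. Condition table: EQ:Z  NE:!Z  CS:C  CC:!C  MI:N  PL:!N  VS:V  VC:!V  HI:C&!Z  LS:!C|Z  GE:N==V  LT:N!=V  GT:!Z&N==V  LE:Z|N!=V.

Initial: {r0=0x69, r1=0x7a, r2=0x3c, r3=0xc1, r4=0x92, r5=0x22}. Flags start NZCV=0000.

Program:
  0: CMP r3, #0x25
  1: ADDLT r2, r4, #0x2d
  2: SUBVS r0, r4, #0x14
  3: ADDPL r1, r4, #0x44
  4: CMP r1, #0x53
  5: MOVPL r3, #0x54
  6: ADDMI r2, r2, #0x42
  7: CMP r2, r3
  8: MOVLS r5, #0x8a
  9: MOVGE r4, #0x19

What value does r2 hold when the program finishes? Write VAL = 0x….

[0] flags=1010 → (cmp)
[1] flags=1010 LT?T → r2=0xbf
[2] flags=1010 VS?F → skip
[3] flags=1010 PL?F → skip
[4] flags=0010 → (cmp)
[5] flags=0010 PL?T → r3=0x54
[6] flags=0010 MI?F → skip
[7] flags=0011 → (cmp)
[8] flags=0011 LS?F → skip
[9] flags=0011 GE?F → skip

VAL = 0xbf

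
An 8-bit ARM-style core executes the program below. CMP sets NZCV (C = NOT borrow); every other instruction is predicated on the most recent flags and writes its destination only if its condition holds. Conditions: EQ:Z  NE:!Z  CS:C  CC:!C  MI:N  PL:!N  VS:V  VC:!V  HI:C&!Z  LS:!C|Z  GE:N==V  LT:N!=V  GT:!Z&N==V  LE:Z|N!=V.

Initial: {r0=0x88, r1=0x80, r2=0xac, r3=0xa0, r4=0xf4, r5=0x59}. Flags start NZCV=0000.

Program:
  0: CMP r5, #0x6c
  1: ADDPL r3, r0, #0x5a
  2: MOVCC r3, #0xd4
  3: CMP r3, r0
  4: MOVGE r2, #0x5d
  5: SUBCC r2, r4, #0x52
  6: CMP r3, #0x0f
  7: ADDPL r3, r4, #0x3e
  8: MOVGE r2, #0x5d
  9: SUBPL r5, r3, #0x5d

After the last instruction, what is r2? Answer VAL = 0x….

VAL = 0x5d

[0] flags=1000 → (cmp)
[1] flags=1000 PL?F → skip
[2] flags=1000 CC?T → r3=0xd4
[3] flags=0010 → (cmp)
[4] flags=0010 GE?T → r2=0x5d
[5] flags=0010 CC?F → skip
[6] flags=1010 → (cmp)
[7] flags=1010 PL?F → skip
[8] flags=1010 GE?F → skip
[9] flags=1010 PL?F → skip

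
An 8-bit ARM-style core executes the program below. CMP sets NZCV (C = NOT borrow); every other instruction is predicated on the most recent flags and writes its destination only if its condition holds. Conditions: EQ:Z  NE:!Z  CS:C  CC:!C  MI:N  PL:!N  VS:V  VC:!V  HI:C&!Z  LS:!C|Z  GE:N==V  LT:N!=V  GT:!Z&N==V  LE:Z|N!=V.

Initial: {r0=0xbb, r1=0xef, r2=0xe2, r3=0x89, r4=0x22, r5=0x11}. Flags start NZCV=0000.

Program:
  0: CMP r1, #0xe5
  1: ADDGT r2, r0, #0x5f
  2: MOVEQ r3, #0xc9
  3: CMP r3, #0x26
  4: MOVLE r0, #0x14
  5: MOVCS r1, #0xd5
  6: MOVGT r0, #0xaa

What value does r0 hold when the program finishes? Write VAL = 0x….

VAL = 0x14

[0] flags=0010 → (cmp)
[1] flags=0010 GT?T → r2=0x1a
[2] flags=0010 EQ?F → skip
[3] flags=0011 → (cmp)
[4] flags=0011 LE?T → r0=0x14
[5] flags=0011 CS?T → r1=0xd5
[6] flags=0011 GT?F → skip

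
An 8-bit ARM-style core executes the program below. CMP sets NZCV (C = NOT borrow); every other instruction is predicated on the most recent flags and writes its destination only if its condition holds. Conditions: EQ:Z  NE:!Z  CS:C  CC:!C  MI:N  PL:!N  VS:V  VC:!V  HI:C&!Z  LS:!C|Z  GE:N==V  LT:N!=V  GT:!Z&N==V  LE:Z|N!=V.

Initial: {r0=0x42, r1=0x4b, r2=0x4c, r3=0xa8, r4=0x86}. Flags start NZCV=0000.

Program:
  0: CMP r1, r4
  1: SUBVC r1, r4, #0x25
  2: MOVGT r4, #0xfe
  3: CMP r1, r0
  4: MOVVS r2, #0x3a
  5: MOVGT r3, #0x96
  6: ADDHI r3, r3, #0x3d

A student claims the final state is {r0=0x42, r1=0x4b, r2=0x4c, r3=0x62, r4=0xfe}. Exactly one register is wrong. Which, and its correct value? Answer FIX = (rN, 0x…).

FIX = (r3, 0xd3)

0: ✓ CMP  NZCV=1001
1: · SUBVC
2: ✓ MOVGT  r4←0xfe
3: ✓ CMP  NZCV=0010
4: · MOVVS
5: ✓ MOVGT  r3←0x96
6: ✓ ADDHI  r3←0xd3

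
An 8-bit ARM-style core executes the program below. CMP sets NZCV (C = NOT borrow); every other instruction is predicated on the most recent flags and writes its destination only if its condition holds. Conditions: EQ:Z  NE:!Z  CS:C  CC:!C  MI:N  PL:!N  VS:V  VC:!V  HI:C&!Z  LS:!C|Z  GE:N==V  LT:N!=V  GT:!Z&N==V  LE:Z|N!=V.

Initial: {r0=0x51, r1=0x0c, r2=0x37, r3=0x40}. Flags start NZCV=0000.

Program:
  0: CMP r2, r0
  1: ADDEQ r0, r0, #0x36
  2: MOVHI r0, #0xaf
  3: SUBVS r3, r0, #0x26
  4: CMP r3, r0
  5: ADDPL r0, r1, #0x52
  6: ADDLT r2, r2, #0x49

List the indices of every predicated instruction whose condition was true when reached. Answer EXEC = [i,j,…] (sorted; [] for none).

[0] flags=1000 → (cmp)
[1] flags=1000 EQ?F → skip
[2] flags=1000 HI?F → skip
[3] flags=1000 VS?F → skip
[4] flags=1000 → (cmp)
[5] flags=1000 PL?F → skip
[6] flags=1000 LT?T → r2=0x80

EXEC = [6]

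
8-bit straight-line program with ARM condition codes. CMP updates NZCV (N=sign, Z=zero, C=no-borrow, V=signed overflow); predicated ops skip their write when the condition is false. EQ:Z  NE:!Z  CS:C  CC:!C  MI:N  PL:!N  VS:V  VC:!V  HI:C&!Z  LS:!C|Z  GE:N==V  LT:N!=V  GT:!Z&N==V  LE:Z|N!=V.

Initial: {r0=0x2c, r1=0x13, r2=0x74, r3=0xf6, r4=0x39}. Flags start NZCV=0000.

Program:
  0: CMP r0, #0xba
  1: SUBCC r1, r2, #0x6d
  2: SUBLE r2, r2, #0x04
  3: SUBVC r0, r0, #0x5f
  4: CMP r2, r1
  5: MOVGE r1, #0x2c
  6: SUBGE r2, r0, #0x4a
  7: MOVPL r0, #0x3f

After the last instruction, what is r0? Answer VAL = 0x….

0: ✓ CMP  NZCV=0000
1: ✓ SUBCC  r1←0x07
2: · SUBLE
3: ✓ SUBVC  r0←0xcd
4: ✓ CMP  NZCV=0010
5: ✓ MOVGE  r1←0x2c
6: ✓ SUBGE  r2←0x83
7: ✓ MOVPL  r0←0x3f

VAL = 0x3f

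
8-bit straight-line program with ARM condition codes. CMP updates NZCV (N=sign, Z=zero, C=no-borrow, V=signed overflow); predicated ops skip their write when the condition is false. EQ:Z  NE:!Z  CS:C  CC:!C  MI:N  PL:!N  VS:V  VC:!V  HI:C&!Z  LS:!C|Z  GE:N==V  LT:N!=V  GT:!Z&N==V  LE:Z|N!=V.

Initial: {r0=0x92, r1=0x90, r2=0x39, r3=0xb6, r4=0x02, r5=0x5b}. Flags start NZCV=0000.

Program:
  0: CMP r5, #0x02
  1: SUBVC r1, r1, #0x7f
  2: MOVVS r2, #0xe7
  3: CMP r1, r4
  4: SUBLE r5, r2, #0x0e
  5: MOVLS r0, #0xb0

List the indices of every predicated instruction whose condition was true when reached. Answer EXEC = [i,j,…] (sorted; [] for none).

EXEC = [1]

[0] flags=0010 → (cmp)
[1] flags=0010 VC?T → r1=0x11
[2] flags=0010 VS?F → skip
[3] flags=0010 → (cmp)
[4] flags=0010 LE?F → skip
[5] flags=0010 LS?F → skip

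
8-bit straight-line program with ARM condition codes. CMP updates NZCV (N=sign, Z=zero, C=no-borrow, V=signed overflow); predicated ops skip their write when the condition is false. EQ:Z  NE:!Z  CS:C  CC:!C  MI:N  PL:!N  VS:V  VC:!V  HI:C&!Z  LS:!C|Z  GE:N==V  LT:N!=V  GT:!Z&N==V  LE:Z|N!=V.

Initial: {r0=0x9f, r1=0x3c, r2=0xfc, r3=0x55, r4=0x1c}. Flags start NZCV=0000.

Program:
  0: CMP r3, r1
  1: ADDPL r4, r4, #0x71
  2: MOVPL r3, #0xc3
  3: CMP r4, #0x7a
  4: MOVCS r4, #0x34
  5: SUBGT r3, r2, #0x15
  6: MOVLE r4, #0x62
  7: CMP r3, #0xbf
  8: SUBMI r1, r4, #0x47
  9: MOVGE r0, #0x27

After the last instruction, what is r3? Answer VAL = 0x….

VAL = 0xc3

[0] flags=0010 → (cmp)
[1] flags=0010 PL?T → r4=0x8d
[2] flags=0010 PL?T → r3=0xc3
[3] flags=0011 → (cmp)
[4] flags=0011 CS?T → r4=0x34
[5] flags=0011 GT?F → skip
[6] flags=0011 LE?T → r4=0x62
[7] flags=0010 → (cmp)
[8] flags=0010 MI?F → skip
[9] flags=0010 GE?T → r0=0x27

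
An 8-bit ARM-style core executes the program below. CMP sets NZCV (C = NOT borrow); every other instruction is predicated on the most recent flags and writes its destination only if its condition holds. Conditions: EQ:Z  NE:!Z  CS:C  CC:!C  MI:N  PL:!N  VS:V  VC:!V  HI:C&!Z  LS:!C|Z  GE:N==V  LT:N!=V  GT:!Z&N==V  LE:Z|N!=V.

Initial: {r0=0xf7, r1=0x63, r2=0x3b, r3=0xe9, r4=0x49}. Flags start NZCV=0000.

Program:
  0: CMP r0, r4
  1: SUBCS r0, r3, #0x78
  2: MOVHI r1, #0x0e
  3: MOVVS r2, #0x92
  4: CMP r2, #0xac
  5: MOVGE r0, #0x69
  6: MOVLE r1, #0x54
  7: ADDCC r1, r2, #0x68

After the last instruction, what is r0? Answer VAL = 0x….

[0] flags=1010 → (cmp)
[1] flags=1010 CS?T → r0=0x71
[2] flags=1010 HI?T → r1=0x0e
[3] flags=1010 VS?F → skip
[4] flags=1001 → (cmp)
[5] flags=1001 GE?T → r0=0x69
[6] flags=1001 LE?F → skip
[7] flags=1001 CC?T → r1=0xa3

VAL = 0x69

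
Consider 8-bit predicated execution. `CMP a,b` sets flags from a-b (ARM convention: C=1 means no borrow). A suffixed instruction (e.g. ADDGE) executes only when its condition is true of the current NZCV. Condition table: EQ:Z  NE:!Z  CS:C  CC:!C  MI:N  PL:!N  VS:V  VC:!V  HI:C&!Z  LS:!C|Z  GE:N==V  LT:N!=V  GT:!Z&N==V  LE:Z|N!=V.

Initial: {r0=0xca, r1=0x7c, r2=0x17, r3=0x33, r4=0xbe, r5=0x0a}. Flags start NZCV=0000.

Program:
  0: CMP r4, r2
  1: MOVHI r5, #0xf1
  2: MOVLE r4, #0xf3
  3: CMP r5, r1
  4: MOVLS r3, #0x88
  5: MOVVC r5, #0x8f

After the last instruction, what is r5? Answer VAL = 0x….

VAL = 0xf1

0: ✓ CMP  NZCV=1010
1: ✓ MOVHI  r5←0xf1
2: ✓ MOVLE  r4←0xf3
3: ✓ CMP  NZCV=0011
4: · MOVLS
5: · MOVVC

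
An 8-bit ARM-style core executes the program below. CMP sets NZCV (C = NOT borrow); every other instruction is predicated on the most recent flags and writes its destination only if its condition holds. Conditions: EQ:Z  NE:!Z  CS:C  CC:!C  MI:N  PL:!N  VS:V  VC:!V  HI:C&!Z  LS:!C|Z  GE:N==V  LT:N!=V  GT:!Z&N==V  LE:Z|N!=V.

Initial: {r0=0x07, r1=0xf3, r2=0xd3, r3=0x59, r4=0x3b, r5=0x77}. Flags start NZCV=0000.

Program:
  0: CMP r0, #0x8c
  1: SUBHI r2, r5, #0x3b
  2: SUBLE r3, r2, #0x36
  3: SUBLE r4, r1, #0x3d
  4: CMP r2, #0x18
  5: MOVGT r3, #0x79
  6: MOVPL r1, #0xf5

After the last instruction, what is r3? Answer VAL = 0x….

VAL = 0x59

0: ✓ CMP  NZCV=0000
1: · SUBHI
2: · SUBLE
3: · SUBLE
4: ✓ CMP  NZCV=1010
5: · MOVGT
6: · MOVPL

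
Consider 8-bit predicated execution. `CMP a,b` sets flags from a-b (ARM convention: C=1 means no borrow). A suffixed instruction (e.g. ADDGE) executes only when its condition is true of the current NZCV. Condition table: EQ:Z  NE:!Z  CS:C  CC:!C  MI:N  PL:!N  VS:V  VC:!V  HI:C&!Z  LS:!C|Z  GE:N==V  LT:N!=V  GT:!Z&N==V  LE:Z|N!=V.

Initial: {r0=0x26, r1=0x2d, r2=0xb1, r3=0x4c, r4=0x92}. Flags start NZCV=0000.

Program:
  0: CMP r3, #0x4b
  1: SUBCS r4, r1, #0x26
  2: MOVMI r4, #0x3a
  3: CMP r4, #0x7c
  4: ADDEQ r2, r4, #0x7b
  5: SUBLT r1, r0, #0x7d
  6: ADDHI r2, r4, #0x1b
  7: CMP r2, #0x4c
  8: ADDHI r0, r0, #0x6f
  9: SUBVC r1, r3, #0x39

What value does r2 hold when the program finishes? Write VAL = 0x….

[0] flags=0010 → (cmp)
[1] flags=0010 CS?T → r4=0x07
[2] flags=0010 MI?F → skip
[3] flags=1000 → (cmp)
[4] flags=1000 EQ?F → skip
[5] flags=1000 LT?T → r1=0xa9
[6] flags=1000 HI?F → skip
[7] flags=0011 → (cmp)
[8] flags=0011 HI?T → r0=0x95
[9] flags=0011 VC?F → skip

VAL = 0xb1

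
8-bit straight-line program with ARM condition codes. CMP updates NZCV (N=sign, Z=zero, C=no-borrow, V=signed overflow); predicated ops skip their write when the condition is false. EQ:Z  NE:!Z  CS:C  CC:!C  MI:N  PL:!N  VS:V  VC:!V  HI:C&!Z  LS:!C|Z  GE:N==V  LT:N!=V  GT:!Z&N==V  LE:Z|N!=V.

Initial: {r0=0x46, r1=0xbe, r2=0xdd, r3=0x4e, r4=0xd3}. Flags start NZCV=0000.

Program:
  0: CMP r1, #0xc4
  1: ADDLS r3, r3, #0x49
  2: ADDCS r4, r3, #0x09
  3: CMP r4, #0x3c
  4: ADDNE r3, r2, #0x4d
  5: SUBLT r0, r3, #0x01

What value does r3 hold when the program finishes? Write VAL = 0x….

VAL = 0x2a

0: ✓ CMP  NZCV=1000
1: ✓ ADDLS  r3←0x97
2: · ADDCS
3: ✓ CMP  NZCV=1010
4: ✓ ADDNE  r3←0x2a
5: ✓ SUBLT  r0←0x29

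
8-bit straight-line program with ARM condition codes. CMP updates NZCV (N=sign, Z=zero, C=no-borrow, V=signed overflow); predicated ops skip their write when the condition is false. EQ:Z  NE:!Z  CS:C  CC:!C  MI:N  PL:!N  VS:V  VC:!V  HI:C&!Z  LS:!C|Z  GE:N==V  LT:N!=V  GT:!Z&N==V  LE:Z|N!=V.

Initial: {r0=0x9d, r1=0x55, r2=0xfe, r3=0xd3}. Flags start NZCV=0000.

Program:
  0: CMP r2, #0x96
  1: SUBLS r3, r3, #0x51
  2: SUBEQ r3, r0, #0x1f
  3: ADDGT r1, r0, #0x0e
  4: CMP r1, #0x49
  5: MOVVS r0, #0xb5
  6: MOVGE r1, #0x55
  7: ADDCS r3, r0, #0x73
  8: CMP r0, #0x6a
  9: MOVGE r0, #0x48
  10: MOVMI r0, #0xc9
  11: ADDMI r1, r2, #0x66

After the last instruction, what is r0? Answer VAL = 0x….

VAL = 0xb5

[0] flags=0010 → (cmp)
[1] flags=0010 LS?F → skip
[2] flags=0010 EQ?F → skip
[3] flags=0010 GT?T → r1=0xab
[4] flags=0011 → (cmp)
[5] flags=0011 VS?T → r0=0xb5
[6] flags=0011 GE?F → skip
[7] flags=0011 CS?T → r3=0x28
[8] flags=0011 → (cmp)
[9] flags=0011 GE?F → skip
[10] flags=0011 MI?F → skip
[11] flags=0011 MI?F → skip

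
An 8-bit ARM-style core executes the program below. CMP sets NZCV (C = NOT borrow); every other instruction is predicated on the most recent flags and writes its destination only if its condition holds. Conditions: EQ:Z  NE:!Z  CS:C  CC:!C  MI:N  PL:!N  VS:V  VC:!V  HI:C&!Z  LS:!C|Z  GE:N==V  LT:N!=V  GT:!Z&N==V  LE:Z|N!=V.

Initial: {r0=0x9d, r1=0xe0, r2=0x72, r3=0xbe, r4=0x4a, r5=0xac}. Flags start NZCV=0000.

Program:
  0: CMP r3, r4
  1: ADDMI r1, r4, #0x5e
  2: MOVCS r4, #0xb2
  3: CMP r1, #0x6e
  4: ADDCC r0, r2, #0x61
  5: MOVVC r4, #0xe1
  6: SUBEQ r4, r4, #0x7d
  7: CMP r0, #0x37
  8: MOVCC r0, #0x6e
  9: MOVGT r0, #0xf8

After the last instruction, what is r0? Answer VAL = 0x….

VAL = 0x9d

0: ✓ CMP  NZCV=0011
1: · ADDMI
2: ✓ MOVCS  r4←0xb2
3: ✓ CMP  NZCV=0011
4: · ADDCC
5: · MOVVC
6: · SUBEQ
7: ✓ CMP  NZCV=0011
8: · MOVCC
9: · MOVGT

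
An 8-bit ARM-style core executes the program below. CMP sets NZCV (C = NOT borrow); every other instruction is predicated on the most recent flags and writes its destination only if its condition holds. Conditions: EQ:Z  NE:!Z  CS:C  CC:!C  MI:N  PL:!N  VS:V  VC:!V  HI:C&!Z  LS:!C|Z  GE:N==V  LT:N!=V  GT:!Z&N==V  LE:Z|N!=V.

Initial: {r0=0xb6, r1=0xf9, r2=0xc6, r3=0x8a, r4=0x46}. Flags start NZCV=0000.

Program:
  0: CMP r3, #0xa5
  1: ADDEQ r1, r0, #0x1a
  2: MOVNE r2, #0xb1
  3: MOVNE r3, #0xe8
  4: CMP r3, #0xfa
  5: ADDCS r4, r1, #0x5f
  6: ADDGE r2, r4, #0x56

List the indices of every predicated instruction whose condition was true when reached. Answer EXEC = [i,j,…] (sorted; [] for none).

EXEC = [2,3]

[0] flags=1000 → (cmp)
[1] flags=1000 EQ?F → skip
[2] flags=1000 NE?T → r2=0xb1
[3] flags=1000 NE?T → r3=0xe8
[4] flags=1000 → (cmp)
[5] flags=1000 CS?F → skip
[6] flags=1000 GE?F → skip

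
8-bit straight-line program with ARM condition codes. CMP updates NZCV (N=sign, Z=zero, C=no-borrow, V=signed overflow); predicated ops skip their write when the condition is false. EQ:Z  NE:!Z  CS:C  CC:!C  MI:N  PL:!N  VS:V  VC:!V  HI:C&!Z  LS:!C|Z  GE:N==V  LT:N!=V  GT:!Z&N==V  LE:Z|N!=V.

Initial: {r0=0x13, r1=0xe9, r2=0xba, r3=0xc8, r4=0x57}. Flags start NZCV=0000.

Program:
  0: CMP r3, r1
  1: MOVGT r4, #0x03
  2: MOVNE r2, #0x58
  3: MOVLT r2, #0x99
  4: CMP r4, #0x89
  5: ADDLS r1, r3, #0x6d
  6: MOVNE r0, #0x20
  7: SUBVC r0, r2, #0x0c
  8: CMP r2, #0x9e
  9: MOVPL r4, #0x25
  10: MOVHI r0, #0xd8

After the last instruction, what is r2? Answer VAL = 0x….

[0] flags=1000 → (cmp)
[1] flags=1000 GT?F → skip
[2] flags=1000 NE?T → r2=0x58
[3] flags=1000 LT?T → r2=0x99
[4] flags=1001 → (cmp)
[5] flags=1001 LS?T → r1=0x35
[6] flags=1001 NE?T → r0=0x20
[7] flags=1001 VC?F → skip
[8] flags=1000 → (cmp)
[9] flags=1000 PL?F → skip
[10] flags=1000 HI?F → skip

VAL = 0x99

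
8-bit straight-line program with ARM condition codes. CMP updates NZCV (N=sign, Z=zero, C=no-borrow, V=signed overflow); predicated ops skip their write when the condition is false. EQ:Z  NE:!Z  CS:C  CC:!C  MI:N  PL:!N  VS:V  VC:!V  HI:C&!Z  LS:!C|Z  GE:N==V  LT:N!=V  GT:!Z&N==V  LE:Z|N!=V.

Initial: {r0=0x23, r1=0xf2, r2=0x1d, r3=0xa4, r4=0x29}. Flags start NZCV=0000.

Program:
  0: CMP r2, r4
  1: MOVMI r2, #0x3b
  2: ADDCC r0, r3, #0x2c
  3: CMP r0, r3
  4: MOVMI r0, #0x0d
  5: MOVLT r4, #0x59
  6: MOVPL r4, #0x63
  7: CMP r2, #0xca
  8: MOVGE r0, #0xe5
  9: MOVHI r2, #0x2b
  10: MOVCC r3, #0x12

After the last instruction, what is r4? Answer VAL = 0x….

VAL = 0x63

[0] flags=1000 → (cmp)
[1] flags=1000 MI?T → r2=0x3b
[2] flags=1000 CC?T → r0=0xd0
[3] flags=0010 → (cmp)
[4] flags=0010 MI?F → skip
[5] flags=0010 LT?F → skip
[6] flags=0010 PL?T → r4=0x63
[7] flags=0000 → (cmp)
[8] flags=0000 GE?T → r0=0xe5
[9] flags=0000 HI?F → skip
[10] flags=0000 CC?T → r3=0x12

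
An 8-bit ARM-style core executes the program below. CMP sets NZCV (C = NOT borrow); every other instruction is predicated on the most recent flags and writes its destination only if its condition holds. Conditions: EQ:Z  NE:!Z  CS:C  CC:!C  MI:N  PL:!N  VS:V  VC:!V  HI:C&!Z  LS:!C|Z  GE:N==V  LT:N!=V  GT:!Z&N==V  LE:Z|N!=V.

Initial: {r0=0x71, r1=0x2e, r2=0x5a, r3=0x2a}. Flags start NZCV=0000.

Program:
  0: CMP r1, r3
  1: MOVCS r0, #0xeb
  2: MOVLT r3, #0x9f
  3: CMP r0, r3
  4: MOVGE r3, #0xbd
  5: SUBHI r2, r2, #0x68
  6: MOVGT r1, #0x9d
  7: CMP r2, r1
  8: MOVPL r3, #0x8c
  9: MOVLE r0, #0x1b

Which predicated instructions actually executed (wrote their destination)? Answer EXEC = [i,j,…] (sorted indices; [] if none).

0: ✓ CMP  NZCV=0010
1: ✓ MOVCS  r0←0xeb
2: · MOVLT
3: ✓ CMP  NZCV=1010
4: · MOVGE
5: ✓ SUBHI  r2←0xf2
6: · MOVGT
7: ✓ CMP  NZCV=1010
8: · MOVPL
9: ✓ MOVLE  r0←0x1b

EXEC = [1,5,9]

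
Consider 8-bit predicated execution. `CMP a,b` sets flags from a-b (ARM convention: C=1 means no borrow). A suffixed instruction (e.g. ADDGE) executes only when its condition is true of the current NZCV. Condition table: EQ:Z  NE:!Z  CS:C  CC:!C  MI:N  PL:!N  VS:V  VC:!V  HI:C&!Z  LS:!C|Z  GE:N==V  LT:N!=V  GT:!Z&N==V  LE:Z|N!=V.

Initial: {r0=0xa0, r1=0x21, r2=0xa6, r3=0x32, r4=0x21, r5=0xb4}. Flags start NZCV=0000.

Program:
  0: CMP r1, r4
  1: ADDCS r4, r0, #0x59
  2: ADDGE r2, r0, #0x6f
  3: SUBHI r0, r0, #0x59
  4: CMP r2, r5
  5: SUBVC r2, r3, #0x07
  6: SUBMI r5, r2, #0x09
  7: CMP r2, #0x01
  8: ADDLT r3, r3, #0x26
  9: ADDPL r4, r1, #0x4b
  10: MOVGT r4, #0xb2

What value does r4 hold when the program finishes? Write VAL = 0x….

0: ✓ CMP  NZCV=0110
1: ✓ ADDCS  r4←0xf9
2: ✓ ADDGE  r2←0x0f
3: · SUBHI
4: ✓ CMP  NZCV=0000
5: ✓ SUBVC  r2←0x2b
6: · SUBMI
7: ✓ CMP  NZCV=0010
8: · ADDLT
9: ✓ ADDPL  r4←0x6c
10: ✓ MOVGT  r4←0xb2

VAL = 0xb2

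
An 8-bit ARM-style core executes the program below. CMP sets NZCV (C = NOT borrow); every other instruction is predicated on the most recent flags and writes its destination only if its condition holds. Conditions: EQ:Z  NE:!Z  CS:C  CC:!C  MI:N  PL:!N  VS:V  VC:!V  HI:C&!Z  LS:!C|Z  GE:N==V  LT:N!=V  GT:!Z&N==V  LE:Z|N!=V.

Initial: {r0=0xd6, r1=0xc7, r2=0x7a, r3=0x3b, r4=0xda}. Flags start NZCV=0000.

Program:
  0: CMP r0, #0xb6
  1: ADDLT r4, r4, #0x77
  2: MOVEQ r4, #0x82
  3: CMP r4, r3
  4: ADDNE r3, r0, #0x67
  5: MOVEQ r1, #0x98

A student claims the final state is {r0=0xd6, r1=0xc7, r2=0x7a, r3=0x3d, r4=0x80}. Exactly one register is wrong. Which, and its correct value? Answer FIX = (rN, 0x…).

FIX = (r4, 0xda)

[0] flags=0010 → (cmp)
[1] flags=0010 LT?F → skip
[2] flags=0010 EQ?F → skip
[3] flags=1010 → (cmp)
[4] flags=1010 NE?T → r3=0x3d
[5] flags=1010 EQ?F → skip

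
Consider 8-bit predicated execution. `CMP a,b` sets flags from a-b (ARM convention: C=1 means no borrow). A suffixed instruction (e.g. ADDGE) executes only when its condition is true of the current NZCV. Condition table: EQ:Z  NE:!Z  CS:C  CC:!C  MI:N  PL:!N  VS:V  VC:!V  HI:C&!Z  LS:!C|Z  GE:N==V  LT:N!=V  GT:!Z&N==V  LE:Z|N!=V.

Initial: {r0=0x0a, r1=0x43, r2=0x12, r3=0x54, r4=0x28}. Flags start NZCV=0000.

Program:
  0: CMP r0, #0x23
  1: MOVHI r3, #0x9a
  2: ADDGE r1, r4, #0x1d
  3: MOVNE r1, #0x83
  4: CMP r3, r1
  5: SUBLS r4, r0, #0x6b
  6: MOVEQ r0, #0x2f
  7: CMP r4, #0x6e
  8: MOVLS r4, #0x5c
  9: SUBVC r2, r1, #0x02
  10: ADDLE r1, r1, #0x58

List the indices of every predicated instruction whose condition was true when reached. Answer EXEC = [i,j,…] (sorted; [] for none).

EXEC = [3,5,10]

0: ✓ CMP  NZCV=1000
1: · MOVHI
2: · ADDGE
3: ✓ MOVNE  r1←0x83
4: ✓ CMP  NZCV=1001
5: ✓ SUBLS  r4←0x9f
6: · MOVEQ
7: ✓ CMP  NZCV=0011
8: · MOVLS
9: · SUBVC
10: ✓ ADDLE  r1←0xdb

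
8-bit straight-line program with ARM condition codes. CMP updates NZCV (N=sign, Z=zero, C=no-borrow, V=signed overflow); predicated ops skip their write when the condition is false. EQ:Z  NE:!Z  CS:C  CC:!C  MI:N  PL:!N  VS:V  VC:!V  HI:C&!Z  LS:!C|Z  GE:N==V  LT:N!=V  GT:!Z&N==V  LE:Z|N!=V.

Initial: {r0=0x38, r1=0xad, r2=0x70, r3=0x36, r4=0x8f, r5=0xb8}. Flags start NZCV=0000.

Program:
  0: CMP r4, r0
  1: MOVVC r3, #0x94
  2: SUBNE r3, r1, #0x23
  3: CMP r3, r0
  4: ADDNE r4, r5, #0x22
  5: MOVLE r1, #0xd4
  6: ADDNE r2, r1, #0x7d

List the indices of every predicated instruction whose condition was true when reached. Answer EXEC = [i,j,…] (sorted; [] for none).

0: ✓ CMP  NZCV=0011
1: · MOVVC
2: ✓ SUBNE  r3←0x8a
3: ✓ CMP  NZCV=0011
4: ✓ ADDNE  r4←0xda
5: ✓ MOVLE  r1←0xd4
6: ✓ ADDNE  r2←0x51

EXEC = [2,4,5,6]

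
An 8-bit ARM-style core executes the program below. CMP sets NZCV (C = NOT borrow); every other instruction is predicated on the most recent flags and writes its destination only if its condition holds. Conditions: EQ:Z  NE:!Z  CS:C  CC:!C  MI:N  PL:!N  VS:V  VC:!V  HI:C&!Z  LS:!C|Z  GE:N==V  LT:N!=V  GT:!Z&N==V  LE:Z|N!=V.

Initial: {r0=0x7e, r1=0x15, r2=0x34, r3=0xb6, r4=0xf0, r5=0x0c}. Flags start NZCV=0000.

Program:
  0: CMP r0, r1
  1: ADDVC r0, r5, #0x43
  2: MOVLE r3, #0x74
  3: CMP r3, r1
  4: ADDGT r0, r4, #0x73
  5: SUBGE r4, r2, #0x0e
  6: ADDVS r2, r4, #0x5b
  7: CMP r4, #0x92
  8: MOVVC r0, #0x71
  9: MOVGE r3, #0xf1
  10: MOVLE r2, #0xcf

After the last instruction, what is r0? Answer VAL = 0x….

VAL = 0x71

[0] flags=0010 → (cmp)
[1] flags=0010 VC?T → r0=0x4f
[2] flags=0010 LE?F → skip
[3] flags=1010 → (cmp)
[4] flags=1010 GT?F → skip
[5] flags=1010 GE?F → skip
[6] flags=1010 VS?F → skip
[7] flags=0010 → (cmp)
[8] flags=0010 VC?T → r0=0x71
[9] flags=0010 GE?T → r3=0xf1
[10] flags=0010 LE?F → skip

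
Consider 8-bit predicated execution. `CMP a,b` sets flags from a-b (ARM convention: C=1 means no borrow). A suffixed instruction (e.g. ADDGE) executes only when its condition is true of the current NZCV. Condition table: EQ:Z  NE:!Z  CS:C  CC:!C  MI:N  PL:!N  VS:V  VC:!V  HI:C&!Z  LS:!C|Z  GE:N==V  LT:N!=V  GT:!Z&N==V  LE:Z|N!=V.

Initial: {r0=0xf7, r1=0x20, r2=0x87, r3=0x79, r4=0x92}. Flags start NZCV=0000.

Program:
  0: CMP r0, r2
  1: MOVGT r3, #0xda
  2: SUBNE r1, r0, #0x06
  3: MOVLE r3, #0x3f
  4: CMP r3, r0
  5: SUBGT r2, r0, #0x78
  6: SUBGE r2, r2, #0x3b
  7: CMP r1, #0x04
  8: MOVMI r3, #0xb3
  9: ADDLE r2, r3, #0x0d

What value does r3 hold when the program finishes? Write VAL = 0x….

[0] flags=0010 → (cmp)
[1] flags=0010 GT?T → r3=0xda
[2] flags=0010 NE?T → r1=0xf1
[3] flags=0010 LE?F → skip
[4] flags=1000 → (cmp)
[5] flags=1000 GT?F → skip
[6] flags=1000 GE?F → skip
[7] flags=1010 → (cmp)
[8] flags=1010 MI?T → r3=0xb3
[9] flags=1010 LE?T → r2=0xc0

VAL = 0xb3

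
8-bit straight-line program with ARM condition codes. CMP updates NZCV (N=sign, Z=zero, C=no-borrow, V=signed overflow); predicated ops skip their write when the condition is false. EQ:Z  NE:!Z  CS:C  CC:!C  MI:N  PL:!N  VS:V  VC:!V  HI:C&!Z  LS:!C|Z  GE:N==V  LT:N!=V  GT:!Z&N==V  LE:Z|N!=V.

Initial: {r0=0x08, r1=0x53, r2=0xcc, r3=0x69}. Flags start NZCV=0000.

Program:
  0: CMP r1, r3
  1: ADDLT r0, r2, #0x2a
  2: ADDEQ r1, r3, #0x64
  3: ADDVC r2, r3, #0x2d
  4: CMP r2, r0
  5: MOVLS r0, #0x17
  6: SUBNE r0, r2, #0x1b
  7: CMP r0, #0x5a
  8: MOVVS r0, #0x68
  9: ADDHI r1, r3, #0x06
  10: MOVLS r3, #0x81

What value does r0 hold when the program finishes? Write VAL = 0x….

[0] flags=1000 → (cmp)
[1] flags=1000 LT?T → r0=0xf6
[2] flags=1000 EQ?F → skip
[3] flags=1000 VC?T → r2=0x96
[4] flags=1000 → (cmp)
[5] flags=1000 LS?T → r0=0x17
[6] flags=1000 NE?T → r0=0x7b
[7] flags=0010 → (cmp)
[8] flags=0010 VS?F → skip
[9] flags=0010 HI?T → r1=0x6f
[10] flags=0010 LS?F → skip

VAL = 0x7b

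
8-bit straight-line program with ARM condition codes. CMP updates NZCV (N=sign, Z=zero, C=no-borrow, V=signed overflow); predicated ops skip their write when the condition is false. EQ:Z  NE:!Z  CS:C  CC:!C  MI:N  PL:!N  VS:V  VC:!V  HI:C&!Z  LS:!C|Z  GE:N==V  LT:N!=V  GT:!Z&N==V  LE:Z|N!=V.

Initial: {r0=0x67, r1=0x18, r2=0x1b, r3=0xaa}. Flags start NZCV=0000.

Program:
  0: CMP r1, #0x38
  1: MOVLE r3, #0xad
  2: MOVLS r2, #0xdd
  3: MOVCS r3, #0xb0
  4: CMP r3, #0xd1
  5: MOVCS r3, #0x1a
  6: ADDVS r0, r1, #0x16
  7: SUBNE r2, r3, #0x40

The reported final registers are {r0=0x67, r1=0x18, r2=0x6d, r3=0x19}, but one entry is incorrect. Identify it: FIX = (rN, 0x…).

0: ✓ CMP  NZCV=1000
1: ✓ MOVLE  r3←0xad
2: ✓ MOVLS  r2←0xdd
3: · MOVCS
4: ✓ CMP  NZCV=1000
5: · MOVCS
6: · ADDVS
7: ✓ SUBNE  r2←0x6d

FIX = (r3, 0xad)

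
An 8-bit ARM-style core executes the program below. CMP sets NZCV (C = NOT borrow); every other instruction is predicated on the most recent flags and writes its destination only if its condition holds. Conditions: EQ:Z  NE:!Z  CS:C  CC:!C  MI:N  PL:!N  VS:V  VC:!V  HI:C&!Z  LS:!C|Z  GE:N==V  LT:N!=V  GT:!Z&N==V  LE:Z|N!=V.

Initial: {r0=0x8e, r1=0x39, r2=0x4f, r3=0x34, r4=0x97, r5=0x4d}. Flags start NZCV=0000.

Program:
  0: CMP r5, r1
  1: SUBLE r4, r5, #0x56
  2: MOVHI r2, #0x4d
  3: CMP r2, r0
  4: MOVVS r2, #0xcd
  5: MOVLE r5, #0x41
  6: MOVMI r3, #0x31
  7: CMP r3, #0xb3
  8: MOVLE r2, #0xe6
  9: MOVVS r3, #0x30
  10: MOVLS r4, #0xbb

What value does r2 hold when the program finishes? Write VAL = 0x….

VAL = 0xcd

[0] flags=0010 → (cmp)
[1] flags=0010 LE?F → skip
[2] flags=0010 HI?T → r2=0x4d
[3] flags=1001 → (cmp)
[4] flags=1001 VS?T → r2=0xcd
[5] flags=1001 LE?F → skip
[6] flags=1001 MI?T → r3=0x31
[7] flags=0000 → (cmp)
[8] flags=0000 LE?F → skip
[9] flags=0000 VS?F → skip
[10] flags=0000 LS?T → r4=0xbb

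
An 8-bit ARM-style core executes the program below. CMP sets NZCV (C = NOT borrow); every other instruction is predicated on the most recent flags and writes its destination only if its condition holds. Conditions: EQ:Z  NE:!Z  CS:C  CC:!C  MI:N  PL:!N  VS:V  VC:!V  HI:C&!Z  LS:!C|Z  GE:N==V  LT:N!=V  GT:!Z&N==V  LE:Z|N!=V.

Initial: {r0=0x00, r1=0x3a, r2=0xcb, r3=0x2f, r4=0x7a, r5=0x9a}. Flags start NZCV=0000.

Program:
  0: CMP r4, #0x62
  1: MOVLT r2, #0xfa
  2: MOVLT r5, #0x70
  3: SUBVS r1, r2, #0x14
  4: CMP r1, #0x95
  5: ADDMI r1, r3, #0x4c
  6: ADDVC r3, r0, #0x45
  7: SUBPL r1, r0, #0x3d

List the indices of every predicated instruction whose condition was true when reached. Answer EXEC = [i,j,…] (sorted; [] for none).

0: ✓ CMP  NZCV=0010
1: · MOVLT
2: · MOVLT
3: · SUBVS
4: ✓ CMP  NZCV=1001
5: ✓ ADDMI  r1←0x7b
6: · ADDVC
7: · SUBPL

EXEC = [5]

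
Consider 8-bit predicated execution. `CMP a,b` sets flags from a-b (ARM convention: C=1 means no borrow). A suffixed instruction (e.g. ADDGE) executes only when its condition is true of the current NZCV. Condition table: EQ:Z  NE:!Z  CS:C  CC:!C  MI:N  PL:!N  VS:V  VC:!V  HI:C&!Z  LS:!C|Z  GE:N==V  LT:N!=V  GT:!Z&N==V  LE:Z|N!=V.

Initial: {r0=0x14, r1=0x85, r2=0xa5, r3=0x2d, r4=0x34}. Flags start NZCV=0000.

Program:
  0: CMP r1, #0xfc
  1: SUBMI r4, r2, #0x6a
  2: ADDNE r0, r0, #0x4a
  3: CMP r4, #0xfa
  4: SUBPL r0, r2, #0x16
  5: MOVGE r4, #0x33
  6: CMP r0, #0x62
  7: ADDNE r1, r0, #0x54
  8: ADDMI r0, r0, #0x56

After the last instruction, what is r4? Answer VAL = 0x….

[0] flags=1000 → (cmp)
[1] flags=1000 MI?T → r4=0x3b
[2] flags=1000 NE?T → r0=0x5e
[3] flags=0000 → (cmp)
[4] flags=0000 PL?T → r0=0x8f
[5] flags=0000 GE?T → r4=0x33
[6] flags=0011 → (cmp)
[7] flags=0011 NE?T → r1=0xe3
[8] flags=0011 MI?F → skip

VAL = 0x33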